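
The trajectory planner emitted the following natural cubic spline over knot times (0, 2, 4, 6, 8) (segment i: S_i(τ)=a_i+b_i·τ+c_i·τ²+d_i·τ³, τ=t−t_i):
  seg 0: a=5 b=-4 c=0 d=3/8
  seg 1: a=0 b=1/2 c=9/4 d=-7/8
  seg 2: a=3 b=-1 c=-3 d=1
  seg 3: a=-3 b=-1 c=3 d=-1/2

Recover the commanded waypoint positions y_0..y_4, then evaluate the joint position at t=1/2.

y_0 = S_0(0) = a_0 = 5
y_1 = S_1(0) = a_1 = 0
y_2 = S_2(0) = a_2 = 3
y_3 = S_3(0) = a_3 = -3
y_4 = S_3(2) = 3
t_q=1/2 is in segment 0 (τ=1/2); S_0(τ)=195/64

y_0=5 y_1=0 y_2=3 y_3=-3 y_4=3
S(1/2) = 195/64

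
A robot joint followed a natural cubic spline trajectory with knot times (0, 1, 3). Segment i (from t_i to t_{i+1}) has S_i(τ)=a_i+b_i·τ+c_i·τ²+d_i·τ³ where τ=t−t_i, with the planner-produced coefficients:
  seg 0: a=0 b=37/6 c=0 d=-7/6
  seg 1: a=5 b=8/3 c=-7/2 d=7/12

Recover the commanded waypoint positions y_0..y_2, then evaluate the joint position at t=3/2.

y_0 = S_0(0) = a_0 = 0
y_1 = S_1(0) = a_1 = 5
y_2 = S_1(2) = 1
t_q=3/2 is in segment 1 (τ=1/2); S_1(τ)=177/32

y_0=0 y_1=5 y_2=1
S(3/2) = 177/32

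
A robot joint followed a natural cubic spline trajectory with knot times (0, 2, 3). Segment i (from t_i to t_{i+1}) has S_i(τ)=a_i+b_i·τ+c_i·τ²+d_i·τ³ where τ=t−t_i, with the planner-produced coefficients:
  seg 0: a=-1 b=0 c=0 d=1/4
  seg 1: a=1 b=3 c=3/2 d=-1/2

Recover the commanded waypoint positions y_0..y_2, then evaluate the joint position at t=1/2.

y_0 = S_0(0) = a_0 = -1
y_1 = S_1(0) = a_1 = 1
y_2 = S_1(1) = 5
t_q=1/2 is in segment 0 (τ=1/2); S_0(τ)=-31/32

y_0=-1 y_1=1 y_2=5
S(1/2) = -31/32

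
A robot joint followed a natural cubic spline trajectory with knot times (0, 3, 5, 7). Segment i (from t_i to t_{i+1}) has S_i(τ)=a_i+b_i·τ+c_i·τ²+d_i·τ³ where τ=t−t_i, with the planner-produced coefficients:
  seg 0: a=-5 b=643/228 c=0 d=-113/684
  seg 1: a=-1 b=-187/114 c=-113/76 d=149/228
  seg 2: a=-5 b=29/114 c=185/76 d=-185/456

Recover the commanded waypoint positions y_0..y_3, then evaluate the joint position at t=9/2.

y_0 = S_0(0) = a_0 = -5
y_1 = S_1(0) = a_1 = -1
y_2 = S_2(0) = a_2 = -5
y_3 = S_2(2) = 2
t_q=9/2 is in segment 1 (τ=3/2); S_1(τ)=-2797/608

y_0=-5 y_1=-1 y_2=-5 y_3=2
S(9/2) = -2797/608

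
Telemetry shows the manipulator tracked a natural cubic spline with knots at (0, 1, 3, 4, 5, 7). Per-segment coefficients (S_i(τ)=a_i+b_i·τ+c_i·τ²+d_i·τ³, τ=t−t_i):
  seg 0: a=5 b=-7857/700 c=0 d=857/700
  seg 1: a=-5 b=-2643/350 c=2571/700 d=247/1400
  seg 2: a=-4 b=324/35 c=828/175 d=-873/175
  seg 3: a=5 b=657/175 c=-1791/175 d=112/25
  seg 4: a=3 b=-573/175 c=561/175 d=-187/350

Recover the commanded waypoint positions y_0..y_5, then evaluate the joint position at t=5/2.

y_0=5 y_1=-5 y_2=-4 y_3=5 y_4=3 y_5=5
S(5/2) = -83639/11200

y_0 = S_0(0) = a_0 = 5
y_1 = S_1(0) = a_1 = -5
y_2 = S_2(0) = a_2 = -4
y_3 = S_3(0) = a_3 = 5
y_4 = S_4(0) = a_4 = 3
y_5 = S_4(2) = 5
t_q=5/2 is in segment 1 (τ=3/2); S_1(τ)=-83639/11200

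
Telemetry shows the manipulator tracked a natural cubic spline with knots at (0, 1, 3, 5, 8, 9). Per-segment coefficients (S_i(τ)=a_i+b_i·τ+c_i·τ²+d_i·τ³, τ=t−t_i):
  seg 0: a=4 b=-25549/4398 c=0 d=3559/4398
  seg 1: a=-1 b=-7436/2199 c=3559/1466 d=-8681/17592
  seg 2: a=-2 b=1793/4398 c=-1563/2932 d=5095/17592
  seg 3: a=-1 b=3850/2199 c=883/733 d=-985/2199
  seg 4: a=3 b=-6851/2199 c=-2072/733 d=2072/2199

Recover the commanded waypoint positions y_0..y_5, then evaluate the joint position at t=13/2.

y_0 = S_0(0) = a_0 = 4
y_1 = S_1(0) = a_1 = -1
y_2 = S_2(0) = a_2 = -2
y_3 = S_3(0) = a_3 = -1
y_4 = S_4(0) = a_4 = 3
y_5 = S_4(1) = -2
t_q=13/2 is in segment 3 (τ=3/2); S_3(τ)=16565/5864

y_0=4 y_1=-1 y_2=-2 y_3=-1 y_4=3 y_5=-2
S(13/2) = 16565/5864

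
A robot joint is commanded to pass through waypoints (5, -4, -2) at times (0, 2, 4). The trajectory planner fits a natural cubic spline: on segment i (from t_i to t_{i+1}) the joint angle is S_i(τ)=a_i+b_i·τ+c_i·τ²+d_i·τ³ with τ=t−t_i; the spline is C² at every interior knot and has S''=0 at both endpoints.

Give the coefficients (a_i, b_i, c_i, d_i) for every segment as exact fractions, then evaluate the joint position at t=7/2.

  seg 0: a=5 b=-47/8 c=0 d=11/32
  seg 1: a=-4 b=-7/4 c=33/16 d=-11/32
S(7/2) = -805/256

Δ: Δ0=-9/2, Δ1=1
row 1: diag=8, rhs=33; c'=1/4, d'=33/8
back: M1=33/8
M: M0=0, M1=33/8, M2=0
seg 0: a=5, c=M0/2=0, d=(M1−M0)/(6·2)=11/32, b=Δ0−h0·(2M0+M1)/6=-47/8
seg 1: a=-4, c=M1/2=33/16, d=(M2−M1)/(6·2)=-11/32, b=Δ1−h1·(2M1+M2)/6=-7/4
t_q=7/2 → seg 1, τ=3/2; S=-4+-7/4·τ+33/16·τ²+-11/32·τ³=-805/256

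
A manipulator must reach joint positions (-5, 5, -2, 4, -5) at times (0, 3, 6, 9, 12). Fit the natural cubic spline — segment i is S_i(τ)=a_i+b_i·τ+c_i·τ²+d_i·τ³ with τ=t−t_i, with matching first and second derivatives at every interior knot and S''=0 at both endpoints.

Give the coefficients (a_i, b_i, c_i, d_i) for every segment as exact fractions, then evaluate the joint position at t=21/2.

  seg 0: a=-5 b=21/4 c=0 d=-23/108
  seg 1: a=5 b=-1/2 c=-23/12 d=47/108
  seg 2: a=-2 b=-1/4 c=2 d=-5/12
  seg 3: a=4 b=1/2 c=-7/4 d=7/36
S(21/2) = 47/32

Δ: Δ0=10/3, Δ1=-7/3, Δ2=2, Δ3=-3
row 1: diag=12, rhs=-34; c'=1/4, d'=-17/6
row 2: denom=12−3·1/4=45/4; d'=(26−3·-17/6)/(45/4)=46/15
row 3: denom=12−3·4/15=56/5; d'=(-30−3·46/15)/(56/5)=-7/2
back: M3=-7/2
back: M2=46/15−4/15·-7/2=4
back: M1=-17/6−1/4·4=-23/6
M: M0=0, M1=-23/6, M2=4, M3=-7/2, M4=0
seg 0: a=-5, c=M0/2=0, d=(M1−M0)/(6·3)=-23/108, b=Δ0−h0·(2M0+M1)/6=21/4
seg 1: a=5, c=M1/2=-23/12, d=(M2−M1)/(6·3)=47/108, b=Δ1−h1·(2M1+M2)/6=-1/2
seg 2: a=-2, c=M2/2=2, d=(M3−M2)/(6·3)=-5/12, b=Δ2−h2·(2M2+M3)/6=-1/4
seg 3: a=4, c=M3/2=-7/4, d=(M4−M3)/(6·3)=7/36, b=Δ3−h3·(2M3+M4)/6=1/2
t_q=21/2 → seg 3, τ=3/2; S=4+1/2·τ+-7/4·τ²+7/36·τ³=47/32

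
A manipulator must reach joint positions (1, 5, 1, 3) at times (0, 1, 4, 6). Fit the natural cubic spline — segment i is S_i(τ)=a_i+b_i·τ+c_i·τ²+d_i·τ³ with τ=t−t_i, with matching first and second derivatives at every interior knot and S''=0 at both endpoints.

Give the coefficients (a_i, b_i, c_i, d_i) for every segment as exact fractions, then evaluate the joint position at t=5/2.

  seg 0: a=1 b=1033/213 c=0 d=-181/213
  seg 1: a=5 b=490/213 c=-181/71 d=95/213
  seg 2: a=1 b=-203/213 c=104/71 d=-52/213
S(5/2) = 2397/568

Δ: Δ0=4, Δ1=-4/3, Δ2=1
row 1: diag=8, rhs=-32; c'=3/8, d'=-4
row 2: denom=10−3·3/8=71/8; d'=(14−3·-4)/(71/8)=208/71
back: M2=208/71
back: M1=-4−3/8·208/71=-362/71
M: M0=0, M1=-362/71, M2=208/71, M3=0
seg 0: a=1, c=M0/2=0, d=(M1−M0)/(6·1)=-181/213, b=Δ0−h0·(2M0+M1)/6=1033/213
seg 1: a=5, c=M1/2=-181/71, d=(M2−M1)/(6·3)=95/213, b=Δ1−h1·(2M1+M2)/6=490/213
seg 2: a=1, c=M2/2=104/71, d=(M3−M2)/(6·2)=-52/213, b=Δ2−h2·(2M2+M3)/6=-203/213
t_q=5/2 → seg 1, τ=3/2; S=5+490/213·τ+-181/71·τ²+95/213·τ³=2397/568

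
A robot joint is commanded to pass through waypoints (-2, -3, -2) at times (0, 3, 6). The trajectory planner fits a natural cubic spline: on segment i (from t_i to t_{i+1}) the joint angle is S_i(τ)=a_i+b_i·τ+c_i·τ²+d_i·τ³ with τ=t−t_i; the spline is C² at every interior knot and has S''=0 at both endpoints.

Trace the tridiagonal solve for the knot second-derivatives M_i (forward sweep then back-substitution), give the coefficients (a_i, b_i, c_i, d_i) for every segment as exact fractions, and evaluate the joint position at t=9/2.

  seg 0: a=-2 b=-1/2 c=0 d=1/54
  seg 1: a=-3 b=0 c=1/6 d=-1/54
S(9/2) = -43/16

Δ: Δ0=-1/3, Δ1=1/3
row 1: diag=12, rhs=4; c'=1/4, d'=1/3
back: M1=1/3
M: M0=0, M1=1/3, M2=0
seg 0: a=-2, c=M0/2=0, d=(M1−M0)/(6·3)=1/54, b=Δ0−h0·(2M0+M1)/6=-1/2
seg 1: a=-3, c=M1/2=1/6, d=(M2−M1)/(6·3)=-1/54, b=Δ1−h1·(2M1+M2)/6=0
t_q=9/2 → seg 1, τ=3/2; S=-3+0·τ+1/6·τ²+-1/54·τ³=-43/16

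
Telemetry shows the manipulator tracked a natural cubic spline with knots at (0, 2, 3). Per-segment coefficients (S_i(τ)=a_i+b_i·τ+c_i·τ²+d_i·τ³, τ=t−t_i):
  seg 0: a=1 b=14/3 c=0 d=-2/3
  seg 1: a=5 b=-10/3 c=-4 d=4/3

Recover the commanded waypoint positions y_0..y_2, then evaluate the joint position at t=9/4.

y_0 = S_0(0) = a_0 = 1
y_1 = S_1(0) = a_1 = 5
y_2 = S_1(1) = -1
t_q=9/4 is in segment 1 (τ=1/4); S_1(τ)=63/16

y_0=1 y_1=5 y_2=-1
S(9/4) = 63/16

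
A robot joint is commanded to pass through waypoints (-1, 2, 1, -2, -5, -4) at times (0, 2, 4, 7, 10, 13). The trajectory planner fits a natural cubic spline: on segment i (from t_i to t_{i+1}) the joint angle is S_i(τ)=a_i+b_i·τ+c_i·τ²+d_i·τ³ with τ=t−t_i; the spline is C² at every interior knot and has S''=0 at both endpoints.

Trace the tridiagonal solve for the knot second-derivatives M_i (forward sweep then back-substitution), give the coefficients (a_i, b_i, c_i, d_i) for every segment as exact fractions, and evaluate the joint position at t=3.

  seg 0: a=-1 b=1570/783 c=0 d=-791/6264
  seg 1: a=2 b=767/1566 c=-791/1044 d=823/6264
  seg 2: a=1 b=-755/783 c=8/261 d=-100/7047
  seg 3: a=-2 b=-911/783 c=-76/783 d=356/7047
  seg 4: a=-5 b=-299/783 c=280/783 d=-280/7047
S(3) = 1297/696

Δ: Δ0=3/2, Δ1=-1/2, Δ2=-1, Δ3=-1, Δ4=1/3
row 1: diag=8, rhs=-12; c'=1/4, d'=-3/2
row 2: denom=10−2·1/4=19/2; d'=(-3−2·-3/2)/(19/2)=0
row 3: denom=12−3·6/19=210/19; d'=(0−3·0)/(210/19)=0
row 4: denom=12−3·19/70=783/70; d'=(8−3·0)/(783/70)=560/783
back: M4=560/783
back: M3=0−19/70·560/783=-152/783
back: M2=0−6/19·-152/783=16/261
back: M1=-3/2−1/4·16/261=-791/522
M: M0=0, M1=-791/522, M2=16/261, M3=-152/783, M4=560/783, M5=0
seg 0: a=-1, c=M0/2=0, d=(M1−M0)/(6·2)=-791/6264, b=Δ0−h0·(2M0+M1)/6=1570/783
seg 1: a=2, c=M1/2=-791/1044, d=(M2−M1)/(6·2)=823/6264, b=Δ1−h1·(2M1+M2)/6=767/1566
seg 2: a=1, c=M2/2=8/261, d=(M3−M2)/(6·3)=-100/7047, b=Δ2−h2·(2M2+M3)/6=-755/783
seg 3: a=-2, c=M3/2=-76/783, d=(M4−M3)/(6·3)=356/7047, b=Δ3−h3·(2M3+M4)/6=-911/783
seg 4: a=-5, c=M4/2=280/783, d=(M5−M4)/(6·3)=-280/7047, b=Δ4−h4·(2M4+M5)/6=-299/783
t_q=3 → seg 1, τ=1; S=2+767/1566·τ+-791/1044·τ²+823/6264·τ³=1297/696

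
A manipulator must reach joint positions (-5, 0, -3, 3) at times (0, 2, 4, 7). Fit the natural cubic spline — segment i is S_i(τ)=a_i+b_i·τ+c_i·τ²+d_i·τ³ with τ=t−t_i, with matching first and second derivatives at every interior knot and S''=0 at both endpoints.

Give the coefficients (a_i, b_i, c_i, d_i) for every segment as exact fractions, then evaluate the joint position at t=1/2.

Δ: Δ0=5/2, Δ1=-3/2, Δ2=2
row 1: diag=8, rhs=-24; c'=1/4, d'=-3
row 2: denom=10−2·1/4=19/2; d'=(21−2·-3)/(19/2)=54/19
back: M2=54/19
back: M1=-3−1/4·54/19=-141/38
M: M0=0, M1=-141/38, M2=54/19, M3=0
seg 0: a=-5, c=M0/2=0, d=(M1−M0)/(6·2)=-47/152, b=Δ0−h0·(2M0+M1)/6=71/19
seg 1: a=0, c=M1/2=-141/76, d=(M2−M1)/(6·2)=83/152, b=Δ1−h1·(2M1+M2)/6=1/38
seg 2: a=-3, c=M2/2=27/19, d=(M3−M2)/(6·3)=-3/19, b=Δ2−h2·(2M2+M3)/6=-16/19
t_q=1/2 → seg 0, τ=1/2; S=-5+71/19·τ+0·τ²+-47/152·τ³=-3855/1216

  seg 0: a=-5 b=71/19 c=0 d=-47/152
  seg 1: a=0 b=1/38 c=-141/76 d=83/152
  seg 2: a=-3 b=-16/19 c=27/19 d=-3/19
S(1/2) = -3855/1216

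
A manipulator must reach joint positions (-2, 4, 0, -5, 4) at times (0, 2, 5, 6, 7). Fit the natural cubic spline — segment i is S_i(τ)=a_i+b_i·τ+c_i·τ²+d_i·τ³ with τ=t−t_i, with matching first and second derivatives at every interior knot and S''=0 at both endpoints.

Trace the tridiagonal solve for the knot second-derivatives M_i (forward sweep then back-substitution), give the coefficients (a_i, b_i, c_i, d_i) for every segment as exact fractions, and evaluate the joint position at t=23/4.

Δ: Δ0=3, Δ1=-4/3, Δ2=-5, Δ3=9
row 1: diag=10, rhs=-26; c'=3/10, d'=-13/5
row 2: denom=8−3·3/10=71/10; d'=(-22−3·-13/5)/(71/10)=-2
row 3: denom=4−1·10/71=274/71; d'=(84−1·-2)/(274/71)=3053/137
back: M3=3053/137
back: M2=-2−10/71·3053/137=-704/137
back: M1=-13/5−3/10·-704/137=-145/137
M: M0=0, M1=-145/137, M2=-704/137, M3=3053/137, M4=0
seg 0: a=-2, c=M0/2=0, d=(M1−M0)/(6·2)=-145/1644, b=Δ0−h0·(2M0+M1)/6=1378/411
seg 1: a=4, c=M1/2=-145/274, d=(M2−M1)/(6·3)=-559/2466, b=Δ1−h1·(2M1+M2)/6=943/411
seg 2: a=0, c=M2/2=-352/137, d=(M3−M2)/(6·1)=3757/822, b=Δ2−h2·(2M2+M3)/6=-5755/822
seg 3: a=-5, c=M3/2=3053/274, d=(M4−M3)/(6·1)=-3053/822, b=Δ3−h3·(2M3+M4)/6=646/411
t_q=23/4 → seg 2, τ=3/4; S=0+-5755/822·τ+-352/137·τ²+3757/822·τ³=-83611/17536

  seg 0: a=-2 b=1378/411 c=0 d=-145/1644
  seg 1: a=4 b=943/411 c=-145/274 d=-559/2466
  seg 2: a=0 b=-5755/822 c=-352/137 d=3757/822
  seg 3: a=-5 b=646/411 c=3053/274 d=-3053/822
S(23/4) = -83611/17536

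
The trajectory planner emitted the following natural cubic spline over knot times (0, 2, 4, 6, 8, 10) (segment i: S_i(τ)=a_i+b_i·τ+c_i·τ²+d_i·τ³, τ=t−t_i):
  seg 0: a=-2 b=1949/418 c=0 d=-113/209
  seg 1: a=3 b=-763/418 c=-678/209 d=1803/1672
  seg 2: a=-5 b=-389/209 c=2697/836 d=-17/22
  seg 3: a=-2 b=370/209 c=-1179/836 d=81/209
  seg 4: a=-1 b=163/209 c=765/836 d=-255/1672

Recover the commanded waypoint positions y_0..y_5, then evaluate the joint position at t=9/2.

y_0=-2 y_1=3 y_2=-5 y_3=-2 y_4=-1 y_5=3
S(9/2) = -8729/1672

y_0 = S_0(0) = a_0 = -2
y_1 = S_1(0) = a_1 = 3
y_2 = S_2(0) = a_2 = -5
y_3 = S_3(0) = a_3 = -2
y_4 = S_4(0) = a_4 = -1
y_5 = S_4(2) = 3
t_q=9/2 is in segment 2 (τ=1/2); S_2(τ)=-8729/1672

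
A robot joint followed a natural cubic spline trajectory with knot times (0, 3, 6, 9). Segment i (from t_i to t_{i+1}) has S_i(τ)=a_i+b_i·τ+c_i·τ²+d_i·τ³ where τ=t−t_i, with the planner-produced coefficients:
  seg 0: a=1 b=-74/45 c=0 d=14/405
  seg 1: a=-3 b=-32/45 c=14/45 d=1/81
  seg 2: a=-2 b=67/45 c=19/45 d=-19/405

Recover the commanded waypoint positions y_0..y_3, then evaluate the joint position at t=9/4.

y_0 = S_0(0) = a_0 = 1
y_1 = S_1(0) = a_1 = -3
y_2 = S_2(0) = a_2 = -2
y_3 = S_2(3) = 5
t_q=9/4 is in segment 0 (τ=9/4); S_0(τ)=-369/160

y_0=1 y_1=-3 y_2=-2 y_3=5
S(9/4) = -369/160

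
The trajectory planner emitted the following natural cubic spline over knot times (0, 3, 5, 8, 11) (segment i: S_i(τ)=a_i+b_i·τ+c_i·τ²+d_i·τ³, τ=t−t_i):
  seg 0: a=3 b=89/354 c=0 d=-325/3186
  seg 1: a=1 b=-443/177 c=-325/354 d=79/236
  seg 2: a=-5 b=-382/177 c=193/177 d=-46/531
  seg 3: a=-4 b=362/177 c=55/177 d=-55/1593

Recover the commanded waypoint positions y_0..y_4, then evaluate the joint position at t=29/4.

y_0=3 y_1=1 y_2=-5 y_3=-4 y_4=4
S(29/4) = -10049/1888

y_0 = S_0(0) = a_0 = 3
y_1 = S_1(0) = a_1 = 1
y_2 = S_2(0) = a_2 = -5
y_3 = S_3(0) = a_3 = -4
y_4 = S_3(3) = 4
t_q=29/4 is in segment 2 (τ=9/4); S_2(τ)=-10049/1888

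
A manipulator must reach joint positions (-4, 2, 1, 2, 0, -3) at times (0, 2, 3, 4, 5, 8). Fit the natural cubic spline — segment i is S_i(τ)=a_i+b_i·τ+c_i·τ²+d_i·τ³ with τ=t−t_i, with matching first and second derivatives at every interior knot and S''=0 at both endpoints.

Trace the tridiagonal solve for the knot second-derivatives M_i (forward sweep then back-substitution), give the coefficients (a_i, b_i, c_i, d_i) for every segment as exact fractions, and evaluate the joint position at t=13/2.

  seg 0: a=-4 b=163/35 c=0 d=-29/70
  seg 1: a=2 b=-11/35 c=-87/35 d=9/5
  seg 2: a=1 b=4/35 c=102/35 d=-71/35
  seg 3: a=2 b=-1/7 c=-111/35 d=46/35
  seg 4: a=0 b=-89/35 c=27/35 d=-3/35
S(13/2) = -663/280

Δ: Δ0=3, Δ1=-1, Δ2=1, Δ3=-2, Δ4=-1
row 1: diag=6, rhs=-24; c'=1/6, d'=-4
row 2: denom=4−1·1/6=23/6; d'=(12−1·-4)/(23/6)=96/23
row 3: denom=4−1·6/23=86/23; d'=(-18−1·96/23)/(86/23)=-255/43
row 4: denom=8−1·23/86=665/86; d'=(6−1·-255/43)/(665/86)=54/35
back: M4=54/35
back: M3=-255/43−23/86·54/35=-222/35
back: M2=96/23−6/23·-222/35=204/35
back: M1=-4−1/6·204/35=-174/35
M: M0=0, M1=-174/35, M2=204/35, M3=-222/35, M4=54/35, M5=0
seg 0: a=-4, c=M0/2=0, d=(M1−M0)/(6·2)=-29/70, b=Δ0−h0·(2M0+M1)/6=163/35
seg 1: a=2, c=M1/2=-87/35, d=(M2−M1)/(6·1)=9/5, b=Δ1−h1·(2M1+M2)/6=-11/35
seg 2: a=1, c=M2/2=102/35, d=(M3−M2)/(6·1)=-71/35, b=Δ2−h2·(2M2+M3)/6=4/35
seg 3: a=2, c=M3/2=-111/35, d=(M4−M3)/(6·1)=46/35, b=Δ3−h3·(2M3+M4)/6=-1/7
seg 4: a=0, c=M4/2=27/35, d=(M5−M4)/(6·3)=-3/35, b=Δ4−h4·(2M4+M5)/6=-89/35
t_q=13/2 → seg 4, τ=3/2; S=0+-89/35·τ+27/35·τ²+-3/35·τ³=-663/280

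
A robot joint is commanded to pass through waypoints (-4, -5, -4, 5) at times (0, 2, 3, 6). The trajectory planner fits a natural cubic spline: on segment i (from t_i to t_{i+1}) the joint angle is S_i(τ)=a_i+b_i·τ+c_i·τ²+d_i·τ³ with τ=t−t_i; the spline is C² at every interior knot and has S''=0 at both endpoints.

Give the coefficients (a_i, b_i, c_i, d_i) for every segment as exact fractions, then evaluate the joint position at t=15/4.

  seg 0: a=-4 b=-87/94 c=0 d=5/47
  seg 1: a=-5 b=33/94 c=30/47 d=1/94
  seg 2: a=-4 b=78/47 c=63/94 d=-7/94
S(15/4) = -14497/6016

Δ: Δ0=-1/2, Δ1=1, Δ2=3
row 1: diag=6, rhs=9; c'=1/6, d'=3/2
row 2: denom=8−1·1/6=47/6; d'=(12−1·3/2)/(47/6)=63/47
back: M2=63/47
back: M1=3/2−1/6·63/47=60/47
M: M0=0, M1=60/47, M2=63/47, M3=0
seg 0: a=-4, c=M0/2=0, d=(M1−M0)/(6·2)=5/47, b=Δ0−h0·(2M0+M1)/6=-87/94
seg 1: a=-5, c=M1/2=30/47, d=(M2−M1)/(6·1)=1/94, b=Δ1−h1·(2M1+M2)/6=33/94
seg 2: a=-4, c=M2/2=63/94, d=(M3−M2)/(6·3)=-7/94, b=Δ2−h2·(2M2+M3)/6=78/47
t_q=15/4 → seg 2, τ=3/4; S=-4+78/47·τ+63/94·τ²+-7/94·τ³=-14497/6016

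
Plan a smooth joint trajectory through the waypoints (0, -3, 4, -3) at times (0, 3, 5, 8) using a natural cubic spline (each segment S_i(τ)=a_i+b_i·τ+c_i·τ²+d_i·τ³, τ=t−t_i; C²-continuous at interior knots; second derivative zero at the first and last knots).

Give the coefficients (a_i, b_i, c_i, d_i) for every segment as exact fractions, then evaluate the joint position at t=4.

  seg 0: a=0 b=-133/48 c=0 d=85/432
  seg 1: a=-3 b=61/24 c=85/48 d=-31/48
  seg 2: a=4 b=15/8 c=-101/48 d=101/432
S(4) = 2/3

Δ: Δ0=-1, Δ1=7/2, Δ2=-7/3
row 1: diag=10, rhs=27; c'=1/5, d'=27/10
row 2: denom=10−2·1/5=48/5; d'=(-35−2·27/10)/(48/5)=-101/24
back: M2=-101/24
back: M1=27/10−1/5·-101/24=85/24
M: M0=0, M1=85/24, M2=-101/24, M3=0
seg 0: a=0, c=M0/2=0, d=(M1−M0)/(6·3)=85/432, b=Δ0−h0·(2M0+M1)/6=-133/48
seg 1: a=-3, c=M1/2=85/48, d=(M2−M1)/(6·2)=-31/48, b=Δ1−h1·(2M1+M2)/6=61/24
seg 2: a=4, c=M2/2=-101/48, d=(M3−M2)/(6·3)=101/432, b=Δ2−h2·(2M2+M3)/6=15/8
t_q=4 → seg 1, τ=1; S=-3+61/24·τ+85/48·τ²+-31/48·τ³=2/3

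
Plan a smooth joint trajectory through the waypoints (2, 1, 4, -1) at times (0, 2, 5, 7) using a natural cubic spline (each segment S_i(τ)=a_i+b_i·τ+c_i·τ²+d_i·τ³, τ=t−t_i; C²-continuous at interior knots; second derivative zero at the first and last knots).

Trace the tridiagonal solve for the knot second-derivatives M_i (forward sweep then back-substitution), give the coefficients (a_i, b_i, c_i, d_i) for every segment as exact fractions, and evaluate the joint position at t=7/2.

  seg 0: a=2 b=-193/182 c=0 d=51/364
  seg 1: a=1 b=113/182 c=153/182 d=-5/21
  seg 2: a=4 b=-139/182 c=-237/182 d=79/364
S(7/2) = 157/52

Δ: Δ0=-1/2, Δ1=1, Δ2=-5/2
row 1: diag=10, rhs=9; c'=3/10, d'=9/10
row 2: denom=10−3·3/10=91/10; d'=(-21−3·9/10)/(91/10)=-237/91
back: M2=-237/91
back: M1=9/10−3/10·-237/91=153/91
M: M0=0, M1=153/91, M2=-237/91, M3=0
seg 0: a=2, c=M0/2=0, d=(M1−M0)/(6·2)=51/364, b=Δ0−h0·(2M0+M1)/6=-193/182
seg 1: a=1, c=M1/2=153/182, d=(M2−M1)/(6·3)=-5/21, b=Δ1−h1·(2M1+M2)/6=113/182
seg 2: a=4, c=M2/2=-237/182, d=(M3−M2)/(6·2)=79/364, b=Δ2−h2·(2M2+M3)/6=-139/182
t_q=7/2 → seg 1, τ=3/2; S=1+113/182·τ+153/182·τ²+-5/21·τ³=157/52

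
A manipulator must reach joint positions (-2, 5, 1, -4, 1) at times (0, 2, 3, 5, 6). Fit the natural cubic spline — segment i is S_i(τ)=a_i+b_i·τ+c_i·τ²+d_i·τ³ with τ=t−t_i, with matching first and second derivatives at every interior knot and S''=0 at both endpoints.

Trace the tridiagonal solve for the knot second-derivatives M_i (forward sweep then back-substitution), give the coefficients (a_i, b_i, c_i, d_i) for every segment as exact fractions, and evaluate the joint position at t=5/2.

  seg 0: a=-2 b=373/62 c=0 d=-39/62
  seg 1: a=5 b=-95/62 c=-117/31 d=81/62
  seg 2: a=1 b=-160/31 c=9/62 d=147/248
  seg 3: a=-4 b=157/62 c=459/124 d=-153/124
S(5/2) = 1713/496

Δ: Δ0=7/2, Δ1=-4, Δ2=-5/2, Δ3=5
row 1: diag=6, rhs=-45; c'=1/6, d'=-15/2
row 2: denom=6−1·1/6=35/6; d'=(9−1·-15/2)/(35/6)=99/35
row 3: denom=6−2·12/35=186/35; d'=(45−2·99/35)/(186/35)=459/62
back: M3=459/62
back: M2=99/35−12/35·459/62=9/31
back: M1=-15/2−1/6·9/31=-234/31
M: M0=0, M1=-234/31, M2=9/31, M3=459/62, M4=0
seg 0: a=-2, c=M0/2=0, d=(M1−M0)/(6·2)=-39/62, b=Δ0−h0·(2M0+M1)/6=373/62
seg 1: a=5, c=M1/2=-117/31, d=(M2−M1)/(6·1)=81/62, b=Δ1−h1·(2M1+M2)/6=-95/62
seg 2: a=1, c=M2/2=9/62, d=(M3−M2)/(6·2)=147/248, b=Δ2−h2·(2M2+M3)/6=-160/31
seg 3: a=-4, c=M3/2=459/124, d=(M4−M3)/(6·1)=-153/124, b=Δ3−h3·(2M3+M4)/6=157/62
t_q=5/2 → seg 1, τ=1/2; S=5+-95/62·τ+-117/31·τ²+81/62·τ³=1713/496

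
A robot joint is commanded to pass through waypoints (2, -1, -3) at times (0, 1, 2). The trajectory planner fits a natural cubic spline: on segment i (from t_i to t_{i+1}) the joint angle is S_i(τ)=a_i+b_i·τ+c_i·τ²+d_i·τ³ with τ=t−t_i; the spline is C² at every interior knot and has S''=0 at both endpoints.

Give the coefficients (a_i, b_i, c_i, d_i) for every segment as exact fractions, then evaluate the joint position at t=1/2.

  seg 0: a=2 b=-13/4 c=0 d=1/4
  seg 1: a=-1 b=-5/2 c=3/4 d=-1/4
S(1/2) = 13/32

Δ: Δ0=-3, Δ1=-2
row 1: diag=4, rhs=6; c'=1/4, d'=3/2
back: M1=3/2
M: M0=0, M1=3/2, M2=0
seg 0: a=2, c=M0/2=0, d=(M1−M0)/(6·1)=1/4, b=Δ0−h0·(2M0+M1)/6=-13/4
seg 1: a=-1, c=M1/2=3/4, d=(M2−M1)/(6·1)=-1/4, b=Δ1−h1·(2M1+M2)/6=-5/2
t_q=1/2 → seg 0, τ=1/2; S=2+-13/4·τ+0·τ²+1/4·τ³=13/32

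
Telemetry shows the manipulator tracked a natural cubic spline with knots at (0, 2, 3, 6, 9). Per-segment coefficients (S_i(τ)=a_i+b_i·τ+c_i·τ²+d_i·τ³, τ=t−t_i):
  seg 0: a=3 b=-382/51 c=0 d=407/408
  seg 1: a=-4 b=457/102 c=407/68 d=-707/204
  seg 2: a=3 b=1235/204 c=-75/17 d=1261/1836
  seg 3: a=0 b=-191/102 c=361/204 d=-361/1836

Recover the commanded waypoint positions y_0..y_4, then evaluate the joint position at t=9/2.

y_0 = S_0(0) = a_0 = 3
y_1 = S_1(0) = a_1 = -4
y_2 = S_2(0) = a_2 = 3
y_3 = S_3(0) = a_3 = 0
y_4 = S_3(3) = 5
t_q=9/2 is in segment 2 (τ=3/2); S_2(τ)=2433/544

y_0=3 y_1=-4 y_2=3 y_3=0 y_4=5
S(9/2) = 2433/544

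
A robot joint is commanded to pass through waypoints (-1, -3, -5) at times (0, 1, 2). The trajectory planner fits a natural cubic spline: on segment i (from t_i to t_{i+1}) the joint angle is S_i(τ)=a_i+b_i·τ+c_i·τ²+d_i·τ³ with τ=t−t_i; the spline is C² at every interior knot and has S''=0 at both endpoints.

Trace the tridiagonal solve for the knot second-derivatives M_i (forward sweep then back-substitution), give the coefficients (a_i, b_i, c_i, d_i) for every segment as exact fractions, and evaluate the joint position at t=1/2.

  seg 0: a=-1 b=-2 c=0 d=0
  seg 1: a=-3 b=-2 c=0 d=0
S(1/2) = -2

Δ: Δ0=-2, Δ1=-2
row 1: diag=4, rhs=0; c'=1/4, d'=0
back: M1=0
M: M0=0, M1=0, M2=0
seg 0: a=-1, c=M0/2=0, d=(M1−M0)/(6·1)=0, b=Δ0−h0·(2M0+M1)/6=-2
seg 1: a=-3, c=M1/2=0, d=(M2−M1)/(6·1)=0, b=Δ1−h1·(2M1+M2)/6=-2
t_q=1/2 → seg 0, τ=1/2; S=-1+-2·τ+0·τ²+0·τ³=-2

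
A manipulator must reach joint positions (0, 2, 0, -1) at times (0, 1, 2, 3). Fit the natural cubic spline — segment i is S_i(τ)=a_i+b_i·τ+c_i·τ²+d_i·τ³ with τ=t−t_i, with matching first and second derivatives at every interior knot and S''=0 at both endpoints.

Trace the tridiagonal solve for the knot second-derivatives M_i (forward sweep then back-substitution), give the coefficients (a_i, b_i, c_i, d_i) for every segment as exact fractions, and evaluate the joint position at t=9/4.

Δ: Δ0=2, Δ1=-2, Δ2=-1
row 1: diag=4, rhs=-24; c'=1/4, d'=-6
row 2: denom=4−1·1/4=15/4; d'=(6−1·-6)/(15/4)=16/5
back: M2=16/5
back: M1=-6−1/4·16/5=-34/5
M: M0=0, M1=-34/5, M2=16/5, M3=0
seg 0: a=0, c=M0/2=0, d=(M1−M0)/(6·1)=-17/15, b=Δ0−h0·(2M0+M1)/6=47/15
seg 1: a=2, c=M1/2=-17/5, d=(M2−M1)/(6·1)=5/3, b=Δ1−h1·(2M1+M2)/6=-4/15
seg 2: a=0, c=M2/2=8/5, d=(M3−M2)/(6·1)=-8/15, b=Δ2−h2·(2M2+M3)/6=-31/15
t_q=9/4 → seg 2, τ=1/4; S=0+-31/15·τ+8/5·τ²+-8/15·τ³=-17/40

  seg 0: a=0 b=47/15 c=0 d=-17/15
  seg 1: a=2 b=-4/15 c=-17/5 d=5/3
  seg 2: a=0 b=-31/15 c=8/5 d=-8/15
S(9/4) = -17/40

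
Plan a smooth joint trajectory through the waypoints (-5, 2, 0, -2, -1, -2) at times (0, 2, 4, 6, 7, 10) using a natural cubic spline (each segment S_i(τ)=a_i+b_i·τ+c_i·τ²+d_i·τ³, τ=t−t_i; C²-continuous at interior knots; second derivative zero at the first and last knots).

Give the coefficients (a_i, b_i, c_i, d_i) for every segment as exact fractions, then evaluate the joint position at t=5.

  seg 0: a=-5 b=17897/3846 c=0 d=-1109/3846
  seg 1: a=2 b=4589/3846 c=-1109/641 d=4873/15384
  seg 2: a=0 b=-3704/1923 c=437/2564 d=2251/15384
  seg 3: a=-2 b=1967/3846 c=672/641 d=-2153/3846
  seg 4: a=-1 b=1786/1923 c=-809/1282 d=809/11538
S(5) = -8253/5128

Δ: Δ0=7/2, Δ1=-1, Δ2=-1, Δ3=1, Δ4=-1/3
row 1: diag=8, rhs=-27; c'=1/4, d'=-27/8
row 2: denom=8−2·1/4=15/2; d'=(0−2·-27/8)/(15/2)=9/10
row 3: denom=6−2·4/15=82/15; d'=(12−2·9/10)/(82/15)=153/82
row 4: denom=8−1·15/82=641/82; d'=(-8−1·153/82)/(641/82)=-809/641
back: M4=-809/641
back: M3=153/82−15/82·-809/641=1344/641
back: M2=9/10−4/15·1344/641=437/1282
back: M1=-27/8−1/4·437/1282=-2218/641
M: M0=0, M1=-2218/641, M2=437/1282, M3=1344/641, M4=-809/641, M5=0
seg 0: a=-5, c=M0/2=0, d=(M1−M0)/(6·2)=-1109/3846, b=Δ0−h0·(2M0+M1)/6=17897/3846
seg 1: a=2, c=M1/2=-1109/641, d=(M2−M1)/(6·2)=4873/15384, b=Δ1−h1·(2M1+M2)/6=4589/3846
seg 2: a=0, c=M2/2=437/2564, d=(M3−M2)/(6·2)=2251/15384, b=Δ2−h2·(2M2+M3)/6=-3704/1923
seg 3: a=-2, c=M3/2=672/641, d=(M4−M3)/(6·1)=-2153/3846, b=Δ3−h3·(2M3+M4)/6=1967/3846
seg 4: a=-1, c=M4/2=-809/1282, d=(M5−M4)/(6·3)=809/11538, b=Δ4−h4·(2M4+M5)/6=1786/1923
t_q=5 → seg 2, τ=1; S=0+-3704/1923·τ+437/2564·τ²+2251/15384·τ³=-8253/5128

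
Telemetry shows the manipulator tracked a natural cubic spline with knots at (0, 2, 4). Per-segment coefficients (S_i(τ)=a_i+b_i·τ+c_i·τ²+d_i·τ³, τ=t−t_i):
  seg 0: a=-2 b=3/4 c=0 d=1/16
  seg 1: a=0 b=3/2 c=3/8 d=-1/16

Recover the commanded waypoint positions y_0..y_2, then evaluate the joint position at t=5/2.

y_0 = S_0(0) = a_0 = -2
y_1 = S_1(0) = a_1 = 0
y_2 = S_1(2) = 4
t_q=5/2 is in segment 1 (τ=1/2); S_1(τ)=107/128

y_0=-2 y_1=0 y_2=4
S(5/2) = 107/128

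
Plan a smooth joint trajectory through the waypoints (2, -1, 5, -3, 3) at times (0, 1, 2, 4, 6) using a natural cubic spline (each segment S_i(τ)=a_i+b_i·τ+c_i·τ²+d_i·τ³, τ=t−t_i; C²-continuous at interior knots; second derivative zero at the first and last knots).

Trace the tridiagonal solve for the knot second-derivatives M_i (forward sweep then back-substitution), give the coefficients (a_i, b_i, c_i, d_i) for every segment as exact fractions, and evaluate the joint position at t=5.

  seg 0: a=2 b=-71/12 c=0 d=35/12
  seg 1: a=-1 b=17/6 c=35/4 d=-67/12
  seg 2: a=5 b=43/12 c=-8 d=101/48
  seg 3: a=-3 b=-19/6 c=37/8 d=-37/48
S(5) = -37/16

Δ: Δ0=-3, Δ1=6, Δ2=-4, Δ3=3
row 1: diag=4, rhs=54; c'=1/4, d'=27/2
row 2: denom=6−1·1/4=23/4; d'=(-60−1·27/2)/(23/4)=-294/23
row 3: denom=8−2·8/23=168/23; d'=(42−2·-294/23)/(168/23)=37/4
back: M3=37/4
back: M2=-294/23−8/23·37/4=-16
back: M1=27/2−1/4·-16=35/2
M: M0=0, M1=35/2, M2=-16, M3=37/4, M4=0
seg 0: a=2, c=M0/2=0, d=(M1−M0)/(6·1)=35/12, b=Δ0−h0·(2M0+M1)/6=-71/12
seg 1: a=-1, c=M1/2=35/4, d=(M2−M1)/(6·1)=-67/12, b=Δ1−h1·(2M1+M2)/6=17/6
seg 2: a=5, c=M2/2=-8, d=(M3−M2)/(6·2)=101/48, b=Δ2−h2·(2M2+M3)/6=43/12
seg 3: a=-3, c=M3/2=37/8, d=(M4−M3)/(6·2)=-37/48, b=Δ3−h3·(2M3+M4)/6=-19/6
t_q=5 → seg 3, τ=1; S=-3+-19/6·τ+37/8·τ²+-37/48·τ³=-37/16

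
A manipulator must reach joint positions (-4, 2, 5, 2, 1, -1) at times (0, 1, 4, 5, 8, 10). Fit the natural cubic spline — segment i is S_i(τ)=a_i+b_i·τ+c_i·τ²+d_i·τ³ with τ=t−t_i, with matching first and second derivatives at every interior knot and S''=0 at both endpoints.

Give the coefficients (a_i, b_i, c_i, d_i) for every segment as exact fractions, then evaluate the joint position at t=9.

Δ: Δ0=6, Δ1=1, Δ2=-3, Δ3=-1/3, Δ4=-1
row 1: diag=8, rhs=-30; c'=3/8, d'=-15/4
row 2: denom=8−3·3/8=55/8; d'=(-24−3·-15/4)/(55/8)=-102/55
row 3: denom=8−1·8/55=432/55; d'=(16−1·-102/55)/(432/55)=491/216
row 4: denom=10−3·55/144=425/48; d'=(-4−3·491/216)/(425/48)=-1558/1275
back: M4=-1558/1275
back: M3=491/216−55/144·-1558/1275=2096/765
back: M2=-102/55−8/55·2096/765=-8618/3825
back: M1=-15/4−3/8·-8618/3825=-3704/1275
M: M0=0, M1=-3704/1275, M2=-8618/3825, M3=2096/765, M4=-1558/1275, M5=0
seg 0: a=-4, c=M0/2=0, d=(M1−M0)/(6·1)=-1852/3825, b=Δ0−h0·(2M0+M1)/6=24802/3825
seg 1: a=2, c=M1/2=-1852/1275, d=(M2−M1)/(6·3)=1247/34425, b=Δ1−h1·(2M1+M2)/6=19246/3825
seg 2: a=5, c=M2/2=-4309/3825, d=(M3−M2)/(6·1)=1061/1275, b=Δ2−h2·(2M2+M3)/6=-10349/3825
seg 3: a=2, c=M3/2=1048/765, d=(M4−M3)/(6·3)=-7577/34425, b=Δ3−h3·(2M3+M4)/6=-554/225
seg 4: a=1, c=M4/2=-779/1275, d=(M5−M4)/(6·2)=779/7650, b=Δ4−h4·(2M4+M5)/6=-709/3825
t_q=9 → seg 4, τ=1; S=1+-709/3825·τ+-779/1275·τ²+779/7650·τ³=779/2550

  seg 0: a=-4 b=24802/3825 c=0 d=-1852/3825
  seg 1: a=2 b=19246/3825 c=-1852/1275 d=1247/34425
  seg 2: a=5 b=-10349/3825 c=-4309/3825 d=1061/1275
  seg 3: a=2 b=-554/225 c=1048/765 d=-7577/34425
  seg 4: a=1 b=-709/3825 c=-779/1275 d=779/7650
S(9) = 779/2550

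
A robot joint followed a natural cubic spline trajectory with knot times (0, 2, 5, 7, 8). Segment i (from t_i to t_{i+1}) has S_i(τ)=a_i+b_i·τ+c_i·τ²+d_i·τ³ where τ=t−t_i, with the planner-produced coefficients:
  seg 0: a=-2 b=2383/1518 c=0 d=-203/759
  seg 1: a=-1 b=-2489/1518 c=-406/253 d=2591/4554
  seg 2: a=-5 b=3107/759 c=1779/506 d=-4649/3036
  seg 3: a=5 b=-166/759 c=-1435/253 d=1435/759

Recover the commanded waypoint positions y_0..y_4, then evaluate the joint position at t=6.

y_0 = S_0(0) = a_0 = -2
y_1 = S_1(0) = a_1 = -1
y_2 = S_2(0) = a_2 = -5
y_3 = S_3(0) = a_3 = 5
y_4 = S_3(1) = 1
t_q=6 is in segment 2 (τ=1); S_2(τ)=1091/1012

y_0=-2 y_1=-1 y_2=-5 y_3=5 y_4=1
S(6) = 1091/1012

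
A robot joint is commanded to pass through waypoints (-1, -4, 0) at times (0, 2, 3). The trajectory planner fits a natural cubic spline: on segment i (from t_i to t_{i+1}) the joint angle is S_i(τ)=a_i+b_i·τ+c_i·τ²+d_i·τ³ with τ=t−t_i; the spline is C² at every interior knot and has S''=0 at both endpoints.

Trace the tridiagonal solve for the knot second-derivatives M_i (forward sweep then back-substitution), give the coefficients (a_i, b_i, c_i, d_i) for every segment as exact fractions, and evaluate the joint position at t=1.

  seg 0: a=-1 b=-10/3 c=0 d=11/24
  seg 1: a=-4 b=13/6 c=11/4 d=-11/12
S(1) = -31/8

Δ: Δ0=-3/2, Δ1=4
row 1: diag=6, rhs=33; c'=1/6, d'=11/2
back: M1=11/2
M: M0=0, M1=11/2, M2=0
seg 0: a=-1, c=M0/2=0, d=(M1−M0)/(6·2)=11/24, b=Δ0−h0·(2M0+M1)/6=-10/3
seg 1: a=-4, c=M1/2=11/4, d=(M2−M1)/(6·1)=-11/12, b=Δ1−h1·(2M1+M2)/6=13/6
t_q=1 → seg 0, τ=1; S=-1+-10/3·τ+0·τ²+11/24·τ³=-31/8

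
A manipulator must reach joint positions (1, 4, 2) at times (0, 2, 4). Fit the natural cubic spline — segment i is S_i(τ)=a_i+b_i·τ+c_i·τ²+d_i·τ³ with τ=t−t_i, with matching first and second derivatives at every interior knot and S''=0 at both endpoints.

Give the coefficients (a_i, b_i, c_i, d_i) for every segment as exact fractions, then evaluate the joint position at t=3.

  seg 0: a=1 b=17/8 c=0 d=-5/32
  seg 1: a=4 b=1/4 c=-15/16 d=5/32
S(3) = 111/32

Δ: Δ0=3/2, Δ1=-1
row 1: diag=8, rhs=-15; c'=1/4, d'=-15/8
back: M1=-15/8
M: M0=0, M1=-15/8, M2=0
seg 0: a=1, c=M0/2=0, d=(M1−M0)/(6·2)=-5/32, b=Δ0−h0·(2M0+M1)/6=17/8
seg 1: a=4, c=M1/2=-15/16, d=(M2−M1)/(6·2)=5/32, b=Δ1−h1·(2M1+M2)/6=1/4
t_q=3 → seg 1, τ=1; S=4+1/4·τ+-15/16·τ²+5/32·τ³=111/32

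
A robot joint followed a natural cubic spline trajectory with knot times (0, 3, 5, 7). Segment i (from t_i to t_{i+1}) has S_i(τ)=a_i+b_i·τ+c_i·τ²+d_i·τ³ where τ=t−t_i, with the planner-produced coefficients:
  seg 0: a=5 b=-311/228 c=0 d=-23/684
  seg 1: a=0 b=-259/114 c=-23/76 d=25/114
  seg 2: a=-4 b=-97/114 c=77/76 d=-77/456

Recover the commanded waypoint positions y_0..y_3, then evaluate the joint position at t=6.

y_0 = S_0(0) = a_0 = 5
y_1 = S_1(0) = a_1 = 0
y_2 = S_2(0) = a_2 = -4
y_3 = S_2(2) = -3
t_q=6 is in segment 2 (τ=1); S_2(τ)=-609/152

y_0=5 y_1=0 y_2=-4 y_3=-3
S(6) = -609/152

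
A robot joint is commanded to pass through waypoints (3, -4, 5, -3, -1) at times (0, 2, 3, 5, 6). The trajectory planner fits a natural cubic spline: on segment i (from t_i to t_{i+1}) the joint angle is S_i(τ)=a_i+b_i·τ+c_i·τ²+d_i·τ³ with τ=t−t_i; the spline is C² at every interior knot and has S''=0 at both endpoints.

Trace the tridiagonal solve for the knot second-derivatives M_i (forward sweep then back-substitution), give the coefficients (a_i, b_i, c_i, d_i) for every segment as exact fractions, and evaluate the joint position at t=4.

Δ: Δ0=-7/2, Δ1=9, Δ2=-4, Δ3=2
row 1: diag=6, rhs=75; c'=1/6, d'=25/2
row 2: denom=6−1·1/6=35/6; d'=(-78−1·25/2)/(35/6)=-543/35
row 3: denom=6−2·12/35=186/35; d'=(36−2·-543/35)/(186/35)=391/31
back: M3=391/31
back: M2=-543/35−12/35·391/31=-615/31
back: M1=25/2−1/6·-615/31=490/31
M: M0=0, M1=490/31, M2=-615/31, M3=391/31, M4=0
seg 0: a=3, c=M0/2=0, d=(M1−M0)/(6·2)=245/186, b=Δ0−h0·(2M0+M1)/6=-1631/186
seg 1: a=-4, c=M1/2=245/31, d=(M2−M1)/(6·1)=-1105/186, b=Δ1−h1·(2M1+M2)/6=1309/186
seg 2: a=5, c=M2/2=-615/62, d=(M3−M2)/(6·2)=503/186, b=Δ2−h2·(2M2+M3)/6=467/93
seg 3: a=-3, c=M3/2=391/62, d=(M4−M3)/(6·1)=-391/186, b=Δ3−h3·(2M3+M4)/6=-205/93
t_q=4 → seg 2, τ=1; S=5+467/93·τ+-615/62·τ²+503/186·τ³=87/31

  seg 0: a=3 b=-1631/186 c=0 d=245/186
  seg 1: a=-4 b=1309/186 c=245/31 d=-1105/186
  seg 2: a=5 b=467/93 c=-615/62 d=503/186
  seg 3: a=-3 b=-205/93 c=391/62 d=-391/186
S(4) = 87/31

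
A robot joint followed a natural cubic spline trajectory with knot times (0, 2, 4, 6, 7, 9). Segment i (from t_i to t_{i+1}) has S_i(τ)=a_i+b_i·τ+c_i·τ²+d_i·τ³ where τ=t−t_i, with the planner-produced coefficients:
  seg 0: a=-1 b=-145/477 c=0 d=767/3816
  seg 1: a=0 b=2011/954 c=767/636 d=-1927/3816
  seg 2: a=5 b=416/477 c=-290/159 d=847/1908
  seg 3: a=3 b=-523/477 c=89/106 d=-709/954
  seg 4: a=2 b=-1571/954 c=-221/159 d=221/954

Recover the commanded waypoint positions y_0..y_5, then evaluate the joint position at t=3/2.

y_0 = S_0(0) = a_0 = -1
y_1 = S_1(0) = a_1 = 0
y_2 = S_2(0) = a_2 = 5
y_3 = S_3(0) = a_3 = 3
y_4 = S_4(0) = a_4 = 2
y_5 = S_4(2) = -5
t_q=3/2 is in segment 0 (τ=3/2); S_0(τ)=-7913/10176

y_0=-1 y_1=0 y_2=5 y_3=3 y_4=2 y_5=-5
S(3/2) = -7913/10176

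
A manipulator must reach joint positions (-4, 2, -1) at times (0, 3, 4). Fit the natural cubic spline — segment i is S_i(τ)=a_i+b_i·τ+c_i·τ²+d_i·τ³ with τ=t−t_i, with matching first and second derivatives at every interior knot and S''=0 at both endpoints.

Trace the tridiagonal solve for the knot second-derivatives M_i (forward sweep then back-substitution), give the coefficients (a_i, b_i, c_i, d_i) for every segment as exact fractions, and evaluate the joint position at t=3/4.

  seg 0: a=-4 b=31/8 c=0 d=-5/24
  seg 1: a=2 b=-7/4 c=-15/8 d=5/8
S(3/4) = -605/512

Δ: Δ0=2, Δ1=-3
row 1: diag=8, rhs=-30; c'=1/8, d'=-15/4
back: M1=-15/4
M: M0=0, M1=-15/4, M2=0
seg 0: a=-4, c=M0/2=0, d=(M1−M0)/(6·3)=-5/24, b=Δ0−h0·(2M0+M1)/6=31/8
seg 1: a=2, c=M1/2=-15/8, d=(M2−M1)/(6·1)=5/8, b=Δ1−h1·(2M1+M2)/6=-7/4
t_q=3/4 → seg 0, τ=3/4; S=-4+31/8·τ+0·τ²+-5/24·τ³=-605/512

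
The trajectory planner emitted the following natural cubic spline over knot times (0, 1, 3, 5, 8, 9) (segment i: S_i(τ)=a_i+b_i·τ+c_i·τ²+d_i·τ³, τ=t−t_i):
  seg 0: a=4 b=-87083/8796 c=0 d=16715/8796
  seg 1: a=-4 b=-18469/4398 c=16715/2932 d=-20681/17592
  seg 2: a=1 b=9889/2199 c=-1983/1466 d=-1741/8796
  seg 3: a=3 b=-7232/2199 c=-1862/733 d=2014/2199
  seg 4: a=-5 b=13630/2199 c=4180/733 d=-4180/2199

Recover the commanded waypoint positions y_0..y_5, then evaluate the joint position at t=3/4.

y_0 = S_0(0) = a_0 = 4
y_1 = S_1(0) = a_1 = -4
y_2 = S_2(0) = a_2 = 1
y_3 = S_3(0) = a_3 = 3
y_4 = S_4(0) = a_4 = -5
y_5 = S_4(1) = 5
t_q=3/4 is in segment 0 (τ=3/4); S_0(τ)=-492301/187648

y_0=4 y_1=-4 y_2=1 y_3=3 y_4=-5 y_5=5
S(3/4) = -492301/187648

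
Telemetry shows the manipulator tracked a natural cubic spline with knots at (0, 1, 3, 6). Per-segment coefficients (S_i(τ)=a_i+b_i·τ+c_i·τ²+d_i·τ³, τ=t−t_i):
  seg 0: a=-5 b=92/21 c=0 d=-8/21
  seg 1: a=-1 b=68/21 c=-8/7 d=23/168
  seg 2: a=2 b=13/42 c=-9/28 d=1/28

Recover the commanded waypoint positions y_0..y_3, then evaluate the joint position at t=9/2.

y_0=-5 y_1=-1 y_2=2 y_3=1
S(9/2) = 417/224

y_0 = S_0(0) = a_0 = -5
y_1 = S_1(0) = a_1 = -1
y_2 = S_2(0) = a_2 = 2
y_3 = S_2(3) = 1
t_q=9/2 is in segment 2 (τ=3/2); S_2(τ)=417/224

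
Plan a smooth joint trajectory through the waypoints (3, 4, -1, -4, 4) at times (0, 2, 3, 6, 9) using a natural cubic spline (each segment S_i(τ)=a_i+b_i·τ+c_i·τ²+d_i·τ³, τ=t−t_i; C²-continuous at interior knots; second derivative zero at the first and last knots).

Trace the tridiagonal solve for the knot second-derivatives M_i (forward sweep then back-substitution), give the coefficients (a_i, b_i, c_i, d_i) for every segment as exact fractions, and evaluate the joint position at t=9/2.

  seg 0: a=3 b=643/255 c=0 d=-1031/2040
  seg 1: a=4 b=-1807/510 c=-1031/340 d=1607/1020
  seg 2: a=-1 b=-4979/1020 c=144/85 d=-245/1836
  seg 3: a=-4 b=857/510 c=503/1020 d=-503/9180
S(9/2) = -13493/2720

Δ: Δ0=1/2, Δ1=-5, Δ2=-1, Δ3=8/3
row 1: diag=6, rhs=-33; c'=1/6, d'=-11/2
row 2: denom=8−1·1/6=47/6; d'=(24−1·-11/2)/(47/6)=177/47
row 3: denom=12−3·18/47=510/47; d'=(22−3·177/47)/(510/47)=503/510
back: M3=503/510
back: M2=177/47−18/47·503/510=288/85
back: M1=-11/2−1/6·288/85=-1031/170
M: M0=0, M1=-1031/170, M2=288/85, M3=503/510, M4=0
seg 0: a=3, c=M0/2=0, d=(M1−M0)/(6·2)=-1031/2040, b=Δ0−h0·(2M0+M1)/6=643/255
seg 1: a=4, c=M1/2=-1031/340, d=(M2−M1)/(6·1)=1607/1020, b=Δ1−h1·(2M1+M2)/6=-1807/510
seg 2: a=-1, c=M2/2=144/85, d=(M3−M2)/(6·3)=-245/1836, b=Δ2−h2·(2M2+M3)/6=-4979/1020
seg 3: a=-4, c=M3/2=503/1020, d=(M4−M3)/(6·3)=-503/9180, b=Δ3−h3·(2M3+M4)/6=857/510
t_q=9/2 → seg 2, τ=3/2; S=-1+-4979/1020·τ+144/85·τ²+-245/1836·τ³=-13493/2720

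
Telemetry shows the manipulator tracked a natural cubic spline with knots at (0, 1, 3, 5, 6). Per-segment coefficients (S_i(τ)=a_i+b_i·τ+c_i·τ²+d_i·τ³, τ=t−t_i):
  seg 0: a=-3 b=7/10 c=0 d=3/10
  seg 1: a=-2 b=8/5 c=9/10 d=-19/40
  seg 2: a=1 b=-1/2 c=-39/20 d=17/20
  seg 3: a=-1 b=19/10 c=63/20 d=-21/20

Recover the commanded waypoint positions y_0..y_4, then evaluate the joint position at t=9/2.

y_0 = S_0(0) = a_0 = -3
y_1 = S_1(0) = a_1 = -2
y_2 = S_2(0) = a_2 = 1
y_3 = S_3(0) = a_3 = -1
y_4 = S_3(1) = 3
t_q=9/2 is in segment 2 (τ=3/2); S_2(τ)=-203/160

y_0=-3 y_1=-2 y_2=1 y_3=-1 y_4=3
S(9/2) = -203/160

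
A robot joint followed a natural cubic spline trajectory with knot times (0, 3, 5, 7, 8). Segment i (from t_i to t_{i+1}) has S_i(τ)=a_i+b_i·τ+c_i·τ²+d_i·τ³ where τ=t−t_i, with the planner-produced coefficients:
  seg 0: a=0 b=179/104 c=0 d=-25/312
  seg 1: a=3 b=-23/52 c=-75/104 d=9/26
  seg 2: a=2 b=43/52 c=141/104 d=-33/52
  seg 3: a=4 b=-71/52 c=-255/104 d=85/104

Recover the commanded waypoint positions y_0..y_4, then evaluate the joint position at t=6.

y_0 = S_0(0) = a_0 = 0
y_1 = S_1(0) = a_1 = 3
y_2 = S_2(0) = a_2 = 2
y_3 = S_3(0) = a_3 = 4
y_4 = S_3(1) = 1
t_q=6 is in segment 2 (τ=1); S_2(τ)=369/104

y_0=0 y_1=3 y_2=2 y_3=4 y_4=1
S(6) = 369/104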